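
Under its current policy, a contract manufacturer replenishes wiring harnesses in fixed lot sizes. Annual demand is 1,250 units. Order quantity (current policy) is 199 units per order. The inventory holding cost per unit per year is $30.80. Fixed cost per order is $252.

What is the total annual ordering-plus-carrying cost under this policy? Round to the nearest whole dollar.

$4,648

Annual ordering cost = (D/Q)·S = (1,250/199) × 252 = $1,582.91
Annual holding cost  = (Q/2)·H = (199/2) × 30.8 = $3,064.60
Total = $1,582.91 + $3,064.60 = $4,647.51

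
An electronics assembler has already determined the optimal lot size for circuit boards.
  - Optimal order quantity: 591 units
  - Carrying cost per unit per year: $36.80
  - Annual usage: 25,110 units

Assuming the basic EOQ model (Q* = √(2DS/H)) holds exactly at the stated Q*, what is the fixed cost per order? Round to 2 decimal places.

From Q* = √(2DS/H) ⇒ Q*² = 2DS/H.
S = Q²H / (2D) = 591² × 36.8 / (2 × 25,110) = 255.9447

$255.94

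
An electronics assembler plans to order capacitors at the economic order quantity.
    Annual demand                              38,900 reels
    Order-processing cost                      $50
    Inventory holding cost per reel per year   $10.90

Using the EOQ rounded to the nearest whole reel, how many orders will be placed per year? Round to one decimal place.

65.2 orders per year

EOQ = √(2DS/H) = √(2 × 38,900 × 50 / 10.9)
    = √(356,880.73) ≈ 597.39 → Q = 597
Orders per year = D/Q = 38,900 / 597 = 65.159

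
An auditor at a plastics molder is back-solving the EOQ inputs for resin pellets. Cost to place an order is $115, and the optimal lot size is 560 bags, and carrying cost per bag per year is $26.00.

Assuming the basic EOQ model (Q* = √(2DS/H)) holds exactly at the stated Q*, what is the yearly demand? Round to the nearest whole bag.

EOQ relation: Q² = 2DS/H, so rearrange for the unknown.
D = Q²H / (2S) = 560² × 26 / (2 × 115) = 35,450.43

35,450 bags per year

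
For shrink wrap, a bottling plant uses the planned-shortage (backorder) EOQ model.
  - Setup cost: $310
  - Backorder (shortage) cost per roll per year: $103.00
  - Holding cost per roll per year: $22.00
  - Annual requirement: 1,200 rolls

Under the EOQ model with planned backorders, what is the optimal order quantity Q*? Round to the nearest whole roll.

203 rolls

Q* = √(2DS/H) · √((H + b)/b)
   = √(2 × 1,200 × 310 / 22) · √((22 + 103) / 103)
   = 183.897 × 1.1016 ≈ 202.59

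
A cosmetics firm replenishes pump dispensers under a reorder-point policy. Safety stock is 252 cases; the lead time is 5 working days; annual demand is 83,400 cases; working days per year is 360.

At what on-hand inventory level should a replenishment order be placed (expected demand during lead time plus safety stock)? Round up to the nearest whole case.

Daily demand d = 83,400 / 360 = 231.667 cases/day
Demand during lead time = 231.667 × 5 = 1,158.33
Reorder point = 1,158.33 + 252 = 1,410.33 → round up

1,411 cases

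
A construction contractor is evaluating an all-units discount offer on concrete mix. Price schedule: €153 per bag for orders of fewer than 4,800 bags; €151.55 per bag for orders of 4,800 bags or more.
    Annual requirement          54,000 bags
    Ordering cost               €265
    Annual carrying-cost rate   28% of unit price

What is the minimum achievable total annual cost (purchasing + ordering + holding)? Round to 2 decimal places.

€8,288,522.85

H₁ = 28%×€153 = €42.8400;  H₂ = 28%×€151.55 = €42.4340
EOQ₁ = √(2×54,000×265/42.8400) = 817.35  (< 4,800, feasible at tier 1)
EOQ₂ = √(2×54,000×265/42.4340) = 821.25  (< 4,800 → use Q = 4,800 at tier-2 price)
TC(tier 1 (EOQ₁), Q≈817.4) = €8,297,015.44
TC(tier 2, Q≈4,800.0) = €8,288,522.85
Minimum at tier 2: €8,288,522.85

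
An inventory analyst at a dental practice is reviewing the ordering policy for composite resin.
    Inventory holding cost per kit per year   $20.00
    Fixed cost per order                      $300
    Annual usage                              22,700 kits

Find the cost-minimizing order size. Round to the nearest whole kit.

825 kits

Optimal lot size Q* = (2 × 22,700 × $300 / $20)^½ ≈ 825.23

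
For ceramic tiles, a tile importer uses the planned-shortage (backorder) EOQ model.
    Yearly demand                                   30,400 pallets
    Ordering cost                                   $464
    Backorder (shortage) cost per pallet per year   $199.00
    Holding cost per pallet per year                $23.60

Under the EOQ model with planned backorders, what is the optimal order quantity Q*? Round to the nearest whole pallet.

Q* = √(2DS/H) · √((H + b)/b)
   = √(2 × 30,400 × 464 / 23.6) · √((23.6 + 199) / 199)
   = 1,093.339 × 1.0576 ≈ 1,156.35

1,156 pallets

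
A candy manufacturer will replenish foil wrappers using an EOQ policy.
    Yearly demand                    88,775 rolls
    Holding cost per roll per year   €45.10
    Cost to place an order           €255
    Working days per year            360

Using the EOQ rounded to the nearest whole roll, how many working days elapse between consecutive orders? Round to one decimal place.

4.1 days

Optimal lot size Q* = (2 × 88,775 × €255 / €45.1)^½ ≈ 1,001.94 → Q = 1,002 rolls
Cycle time = (working days × Q)/D = (360 × 1,002) / 88,775 = 4.063 days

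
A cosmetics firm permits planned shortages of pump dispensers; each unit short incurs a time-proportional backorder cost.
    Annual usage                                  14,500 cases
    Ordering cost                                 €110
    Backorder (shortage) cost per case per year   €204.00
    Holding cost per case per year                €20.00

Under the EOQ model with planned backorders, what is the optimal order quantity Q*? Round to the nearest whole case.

Basic EOQ = √(2·14,500·110/20) = 399.375
Backorder adjustment √((H+b)/b) = √((20+204)/204) = 1.0479
Q* = 399.375 × 1.0479 ≈ 418.49

418 cases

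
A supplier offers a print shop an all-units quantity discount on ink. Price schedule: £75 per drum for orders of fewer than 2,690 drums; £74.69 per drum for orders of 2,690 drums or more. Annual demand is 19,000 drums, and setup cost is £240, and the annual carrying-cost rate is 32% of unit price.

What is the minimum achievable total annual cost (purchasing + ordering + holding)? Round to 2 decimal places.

£1,439,794.59

H₁ = 32%×£75 = £24.0000;  H₂ = 32%×£74.69 = £23.9008
EOQ₁ = √(2×19,000×240/24.0000) = 616.44  (< 2,690, feasible at tier 1)
EOQ₂ = √(2×19,000×240/23.9008) = 617.72  (< 2,690 → use Q = 2,690 at tier-2 price)
TC(tier 1 (EOQ₁), Q≈616.4) = £1,439,794.59
TC(tier 2, Q≈2,690.0) = £1,452,951.74
Minimum at tier 1 (EOQ₁): £1,439,794.59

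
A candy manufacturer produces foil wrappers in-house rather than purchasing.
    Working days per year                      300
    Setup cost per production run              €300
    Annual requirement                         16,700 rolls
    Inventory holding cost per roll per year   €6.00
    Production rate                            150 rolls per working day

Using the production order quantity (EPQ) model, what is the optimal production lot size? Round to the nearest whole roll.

1,630 rolls

Daily demand d = 16,700/300 = 55.667; p = 150; 1 − d/p = 0.62889
EPQ = √(2DS / (H(1 − d/p)))
    = √(2 × 16,700 × 300 / (6 × 0.62889)) ≈ 1,629.56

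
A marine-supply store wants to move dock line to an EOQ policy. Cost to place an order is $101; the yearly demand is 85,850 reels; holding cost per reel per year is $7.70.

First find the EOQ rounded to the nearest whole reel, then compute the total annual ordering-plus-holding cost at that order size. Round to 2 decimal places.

2DS/H = 2·85,850·101/7.7 = 2,252,168.83
EOQ = √2,252,168.83 ≈ 1,500.72 → Q = 1,501 reels
Ordering: D/Q × S = 85,850/1,501 × $101 = $5,776.72
Holding:  Q/2 × H = 1,501/2 × $7.7 = $5,778.85
Total = $5,776.72 + $5,778.85 = $11,555.57

$11,555.57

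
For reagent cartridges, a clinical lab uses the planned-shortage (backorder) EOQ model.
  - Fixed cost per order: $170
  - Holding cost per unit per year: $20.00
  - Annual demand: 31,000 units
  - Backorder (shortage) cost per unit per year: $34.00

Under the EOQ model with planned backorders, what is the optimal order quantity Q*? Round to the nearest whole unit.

Q* = √(2DS/H) · √((H + b)/b)
   = √(2 × 31,000 × 170 / 20) · √((20 + 34) / 34)
   = 725.948 × 1.2603 ≈ 914.88

915 units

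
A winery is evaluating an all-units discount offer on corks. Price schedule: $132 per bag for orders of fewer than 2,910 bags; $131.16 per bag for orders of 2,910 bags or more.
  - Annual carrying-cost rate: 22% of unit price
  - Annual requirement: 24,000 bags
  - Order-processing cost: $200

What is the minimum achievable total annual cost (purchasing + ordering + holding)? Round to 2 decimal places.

$3,184,696.83

H₁ = 22%×$132 = $29.0400;  H₂ = 22%×$131.16 = $28.8552
EOQ₁ = √(2×24,000×200/29.0400) = 574.96  (< 2,910, feasible at tier 1)
EOQ₂ = √(2×24,000×200/28.8552) = 576.80  (< 2,910 → use Q = 2,910 at tier-2 price)
TC(tier 1 (EOQ₁), Q≈575.0) = $3,184,696.83
TC(tier 2, Q≈2,910.0) = $3,191,473.80
Minimum at tier 1 (EOQ₁): $3,184,696.83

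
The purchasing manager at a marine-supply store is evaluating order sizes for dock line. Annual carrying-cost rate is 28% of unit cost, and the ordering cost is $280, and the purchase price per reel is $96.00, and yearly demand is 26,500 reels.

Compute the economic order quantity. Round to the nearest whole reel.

Holding cost per reel per year: H = 28% × $96 = $26.8800
2DS/H = 2·26,500·280/26.88 = 552,083.33
EOQ = √552,083.33 ≈ 743.02

743 reels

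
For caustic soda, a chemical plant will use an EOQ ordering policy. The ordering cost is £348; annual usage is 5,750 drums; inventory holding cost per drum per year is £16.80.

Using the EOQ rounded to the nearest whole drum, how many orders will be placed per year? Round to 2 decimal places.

11.78 orders per year

EOQ = √(2DS/H) = √(2 × 5,750 × 348 / 16.8)
    = √(238,214.29) ≈ 488.07 → Q = 488
Orders per year = D/Q = 5,750 / 488 = 11.783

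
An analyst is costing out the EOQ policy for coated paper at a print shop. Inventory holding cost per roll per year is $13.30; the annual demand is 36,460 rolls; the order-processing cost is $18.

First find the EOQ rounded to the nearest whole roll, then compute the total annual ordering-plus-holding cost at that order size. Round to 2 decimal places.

2DS/H = 2·36,460·18/13.3 = 98,688.72
EOQ = √98,688.72 ≈ 314.15 → Q = 314 rolls
Annual ordering cost = (D/Q)·S = (36,460/314) × 18 = $2,090.06
Annual holding cost  = (Q/2)·H = (314/2) × 13.3 = $2,088.10
Total = $2,090.06 + $2,088.10 = $4,178.16

$4,178.16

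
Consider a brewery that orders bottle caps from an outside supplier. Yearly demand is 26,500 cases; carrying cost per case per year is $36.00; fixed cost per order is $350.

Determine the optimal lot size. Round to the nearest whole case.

718 cases

EOQ = √(2DS/H) = √(2 × 26,500 × 350 / 36)
    = √(515,277.78) ≈ 717.83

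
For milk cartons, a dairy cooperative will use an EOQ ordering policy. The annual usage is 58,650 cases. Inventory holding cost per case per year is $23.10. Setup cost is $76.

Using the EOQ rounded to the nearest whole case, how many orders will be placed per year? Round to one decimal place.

94.4 orders per year

Optimal lot size Q* = (2 × 58,650 × $76 / $23.1)^½ ≈ 621.23 → Q = 621
Orders per year = D/Q = 58,650 / 621 = 94.444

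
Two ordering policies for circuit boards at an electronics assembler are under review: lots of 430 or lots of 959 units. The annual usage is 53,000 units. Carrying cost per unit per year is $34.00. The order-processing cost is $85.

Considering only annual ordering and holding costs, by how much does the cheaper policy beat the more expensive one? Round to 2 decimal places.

$3,213.86

Annual cost at Q: ordering D·S/Q plus holding Q·H/2.
TC(430) = (53,000/430)×85 + (430/2)×34 = $17,786.74
TC(959) = (53,000/959)×85 + (959/2)×34 = $21,000.60
Lots of 430 are cheaper by $3,213.86.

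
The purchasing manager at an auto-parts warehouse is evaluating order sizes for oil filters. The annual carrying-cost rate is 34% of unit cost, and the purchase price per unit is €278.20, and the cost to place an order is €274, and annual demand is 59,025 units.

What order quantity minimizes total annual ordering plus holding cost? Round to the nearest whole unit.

585 units

Holding cost per unit per year: H = 34% × €278.2 = €94.5880
EOQ = √(2DS/H) = √(2 × 59,025 × 274 / 94.588)
    = √(341,964.10) ≈ 584.78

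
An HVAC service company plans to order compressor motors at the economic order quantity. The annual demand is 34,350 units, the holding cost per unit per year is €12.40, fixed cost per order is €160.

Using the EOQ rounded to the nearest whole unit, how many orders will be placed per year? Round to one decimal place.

36.5 orders per year

Optimal lot size Q* = (2 × 34,350 × €160 / €12.4)^½ ≈ 941.52 → Q = 942
N = D/Q = 34,350/942 ≈ 36.465 orders/yr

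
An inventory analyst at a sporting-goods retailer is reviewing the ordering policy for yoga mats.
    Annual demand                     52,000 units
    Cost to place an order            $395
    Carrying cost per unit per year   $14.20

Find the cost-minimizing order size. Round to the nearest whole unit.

EOQ = √(2DS/H) = √(2 × 52,000 × 395 / 14.2)
    = √(2,892,957.75) ≈ 1,700.87

1,701 units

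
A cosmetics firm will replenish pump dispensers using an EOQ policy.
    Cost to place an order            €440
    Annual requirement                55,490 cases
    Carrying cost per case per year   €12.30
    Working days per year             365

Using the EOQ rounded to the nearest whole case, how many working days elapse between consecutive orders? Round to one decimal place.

13.1 days

EOQ = √(2DS/H) = √(2 × 55,490 × 440 / 12.3)
    = √(3,970,016.26) ≈ 1,992.49 → Q = 1,992 cases
Cycle time = (working days × Q)/D = (365 × 1,992) / 55,490 = 13.103 days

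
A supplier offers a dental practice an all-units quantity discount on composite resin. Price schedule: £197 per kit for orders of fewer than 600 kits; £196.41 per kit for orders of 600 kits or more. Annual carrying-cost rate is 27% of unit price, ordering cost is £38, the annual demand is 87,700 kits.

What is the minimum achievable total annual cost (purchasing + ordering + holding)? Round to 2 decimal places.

H₁ = 27%×£197 = £53.1900;  H₂ = 27%×£196.41 = £53.0307
EOQ₁ = √(2×87,700×38/53.1900) = 353.99  (< 600, feasible at tier 1)
EOQ₂ = √(2×87,700×38/53.0307) = 354.52  (< 600 → use Q = 600 at tier-2 price)
TC(tier 1 (EOQ₁), Q≈354.0) = £17,295,728.75
TC(tier 2, Q≈600.0) = £17,246,620.54
Minimum at tier 2: £17,246,620.54

£17,246,620.54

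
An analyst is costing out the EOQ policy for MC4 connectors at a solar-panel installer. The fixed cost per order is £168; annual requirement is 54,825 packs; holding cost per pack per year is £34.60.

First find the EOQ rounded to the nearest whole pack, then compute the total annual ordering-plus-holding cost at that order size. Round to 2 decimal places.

£25,246.26

Q* = √(2·D·S / H) = √(2·54,825·168 / 34.6) = √532,404.6 ≈ 729.66 → Q = 730 packs
Annual ordering cost = (D/Q)·S = (54,825/730) × 168 = £12,617.26
Annual holding cost  = (Q/2)·H = (730/2) × 34.6 = £12,629.00
Total = £12,617.26 + £12,629.00 = £25,246.26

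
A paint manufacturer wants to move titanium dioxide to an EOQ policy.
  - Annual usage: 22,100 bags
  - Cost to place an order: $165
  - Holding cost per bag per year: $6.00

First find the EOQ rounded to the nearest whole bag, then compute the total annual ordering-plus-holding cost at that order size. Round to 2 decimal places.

2DS/H = 2·22,100·165/6 = 1,215,500.00
EOQ = √1,215,500.00 ≈ 1,102.50 → Q = 1,102 bags
Ordering: D/Q × S = 22,100/1,102 × $165 = $3,308.98
Holding:  Q/2 × H = 1,102/2 × $6 = $3,306.00
Total = $3,308.98 + $3,306.00 = $6,614.98

$6,614.98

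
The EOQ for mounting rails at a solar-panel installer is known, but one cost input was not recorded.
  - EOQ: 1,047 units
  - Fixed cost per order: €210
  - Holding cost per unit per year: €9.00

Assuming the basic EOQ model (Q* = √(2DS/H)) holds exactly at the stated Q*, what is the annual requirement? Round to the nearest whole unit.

EOQ relation: Q² = 2DS/H, so rearrange for the unknown.
D = Q²H / (2S) = 1,047² × 9 / (2 × 210) = 23,490.19

23,490 units per year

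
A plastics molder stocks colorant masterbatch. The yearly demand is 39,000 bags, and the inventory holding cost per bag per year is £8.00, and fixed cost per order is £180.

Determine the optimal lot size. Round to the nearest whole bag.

EOQ = √(2DS/H) = √(2 × 39,000 × 180 / 8)
    = √(1,755,000.00) ≈ 1,324.76

1,325 bags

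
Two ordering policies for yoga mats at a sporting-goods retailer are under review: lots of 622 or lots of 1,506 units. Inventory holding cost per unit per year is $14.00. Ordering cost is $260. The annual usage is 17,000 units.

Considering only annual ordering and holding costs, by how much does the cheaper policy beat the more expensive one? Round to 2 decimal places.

TC(Q) = (D/Q)S + (Q/2)H
TC(622) = (17,000/622)×260 + (622/2)×14 = $11,460.11
TC(1,506) = (17,000/1,506)×260 + (1,506/2)×14 = $13,476.93
Lots of 622 are cheaper by $2,016.82.

$2,016.82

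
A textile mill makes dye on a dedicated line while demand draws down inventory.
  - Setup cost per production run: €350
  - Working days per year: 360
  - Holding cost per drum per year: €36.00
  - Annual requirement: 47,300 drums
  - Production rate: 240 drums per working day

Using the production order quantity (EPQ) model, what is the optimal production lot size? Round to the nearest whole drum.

Daily demand d = 47,300/360 = 131.389; p = 240; 1 − d/p = 0.45255
EPQ = √(2DS / (H(1 − d/p)))
    = √(2 × 47,300 × 350 / (36 × 0.45255)) ≈ 1,425.60

1,426 drums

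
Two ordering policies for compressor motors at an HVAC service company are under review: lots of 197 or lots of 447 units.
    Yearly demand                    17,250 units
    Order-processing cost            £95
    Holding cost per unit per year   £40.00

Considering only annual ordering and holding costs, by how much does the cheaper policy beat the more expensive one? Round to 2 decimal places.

Annual cost at Q: ordering D·S/Q plus holding Q·H/2.
TC(197) = (17,250/197)×95 + (197/2)×40 = £12,258.53
TC(447) = (17,250/447)×95 + (447/2)×40 = £12,606.11
|ΔTC| = |£12,258.53 − £12,606.11| = £347.58

£347.58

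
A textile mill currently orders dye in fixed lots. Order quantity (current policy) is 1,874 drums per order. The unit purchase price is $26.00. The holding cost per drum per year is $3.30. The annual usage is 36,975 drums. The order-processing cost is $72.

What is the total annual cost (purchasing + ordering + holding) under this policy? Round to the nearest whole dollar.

$965,863

Annual ordering cost = (D/Q)·S = (36,975/1,874) × 72 = $1,420.60
Annual holding cost  = (Q/2)·H = (1,874/2) × 3.3 = $3,092.10
Purchase cost = D·C = 36,975 × 26 = $961,350.00
Total = $1,420.60 + $3,092.10 + $961,350.00 = $965,862.70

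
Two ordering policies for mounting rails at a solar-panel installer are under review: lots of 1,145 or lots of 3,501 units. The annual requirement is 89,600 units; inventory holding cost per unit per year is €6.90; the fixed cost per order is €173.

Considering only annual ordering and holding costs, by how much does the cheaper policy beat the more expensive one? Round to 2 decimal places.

€982.08

For each Q, cost = (D/Q)·S + (Q/2)·H.
TC(1,145) = (89,600/1,145)×173 + (1,145/2)×6.9 = €17,488.07
TC(3,501) = (89,600/3,501)×173 + (3,501/2)×6.9 = €16,505.98
Lots of 3,501 are cheaper by €982.08.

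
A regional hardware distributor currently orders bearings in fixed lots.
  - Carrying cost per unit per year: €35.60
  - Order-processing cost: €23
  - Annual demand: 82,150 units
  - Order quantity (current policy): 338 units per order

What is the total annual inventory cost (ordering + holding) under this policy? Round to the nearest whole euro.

Ordering: D/Q × S = 82,150/338 × €23 = €5,590.09
Holding:  Q/2 × H = 338/2 × €35.6 = €6,016.40
Total = €5,590.09 + €6,016.40 = €11,606.49

€11,606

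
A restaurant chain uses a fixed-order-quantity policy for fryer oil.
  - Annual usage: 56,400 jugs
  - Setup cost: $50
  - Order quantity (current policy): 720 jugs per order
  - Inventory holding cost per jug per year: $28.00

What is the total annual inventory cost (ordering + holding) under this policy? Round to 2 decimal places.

Annual ordering cost = (D/Q)·S = (56,400/720) × 50 = $3,916.67
Annual holding cost  = (Q/2)·H = (720/2) × 28 = $10,080.00
Total = $3,916.67 + $10,080.00 = $13,996.67

$13,996.67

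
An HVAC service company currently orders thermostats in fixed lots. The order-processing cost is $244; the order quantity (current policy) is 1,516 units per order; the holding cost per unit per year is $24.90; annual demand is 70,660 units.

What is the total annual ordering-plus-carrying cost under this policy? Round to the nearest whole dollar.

Orders/yr = 70,660/1,516 = 46.609; ordering cost = 46.609 × $244 = $11,372.72
Average inventory = 1,516/2 = 758; holding cost = 758 × $24.9 = $18,874.20
Total = $11,372.72 + $18,874.20 = $30,246.92

$30,247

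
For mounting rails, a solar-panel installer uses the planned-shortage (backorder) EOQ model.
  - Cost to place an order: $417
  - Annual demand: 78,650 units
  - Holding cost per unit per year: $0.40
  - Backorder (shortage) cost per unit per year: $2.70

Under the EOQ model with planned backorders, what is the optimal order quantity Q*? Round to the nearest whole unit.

13,721 units

Basic EOQ = √(2·78,650·417/0.4) = 12,805.673
Backorder adjustment √((H+b)/b) = √((0.4+2.7)/2.7) = 1.0715
Q* = 12,805.673 × 1.0715 ≈ 13,721.49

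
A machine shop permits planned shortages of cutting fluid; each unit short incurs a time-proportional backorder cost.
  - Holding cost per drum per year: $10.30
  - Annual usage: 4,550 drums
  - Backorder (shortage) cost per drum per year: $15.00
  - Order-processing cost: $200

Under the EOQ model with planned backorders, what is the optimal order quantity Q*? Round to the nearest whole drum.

Basic EOQ = √(2·4,550·200/10.3) = 420.356
Backorder adjustment √((H+b)/b) = √((10.3+15)/15) = 1.2987
Q* = 420.356 × 1.2987 ≈ 545.92

546 drums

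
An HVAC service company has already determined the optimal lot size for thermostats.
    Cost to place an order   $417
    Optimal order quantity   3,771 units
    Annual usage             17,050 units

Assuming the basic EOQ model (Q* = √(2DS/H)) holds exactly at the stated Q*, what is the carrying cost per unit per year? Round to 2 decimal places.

EOQ relation: Q² = 2DS/H, so rearrange for the unknown.
H = 2DS / Q² = 2 × 17,050 × 417 / 3,771² = 0.9999

$1.00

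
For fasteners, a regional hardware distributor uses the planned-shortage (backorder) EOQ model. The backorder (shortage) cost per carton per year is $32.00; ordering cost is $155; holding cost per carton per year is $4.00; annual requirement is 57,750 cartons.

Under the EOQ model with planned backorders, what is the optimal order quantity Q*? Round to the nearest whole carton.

2,244 cartons

Q* = √(2DS/H) · √((H + b)/b)
   = √(2 × 57,750 × 155 / 4) · √((4 + 32) / 32)
   = 2,115.567 × 1.0607 ≈ 2,243.90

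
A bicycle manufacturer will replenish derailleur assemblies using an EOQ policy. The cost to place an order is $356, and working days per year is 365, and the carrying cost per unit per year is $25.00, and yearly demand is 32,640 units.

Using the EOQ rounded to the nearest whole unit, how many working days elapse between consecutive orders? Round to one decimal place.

EOQ = √(2DS/H) = √(2 × 32,640 × 356 / 25)
    = √(929,587.20) ≈ 964.15 → Q = 964 units
T = Q/D × 365 days = 964/32,640 × 365 = 10.780 days

10.8 days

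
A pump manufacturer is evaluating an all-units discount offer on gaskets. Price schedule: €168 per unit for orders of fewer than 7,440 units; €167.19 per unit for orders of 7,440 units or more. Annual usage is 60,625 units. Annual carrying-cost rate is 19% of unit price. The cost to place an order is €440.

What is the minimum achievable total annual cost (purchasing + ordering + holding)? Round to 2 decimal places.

€10,226,266.60

H₁ = 19%×€168 = €31.9200;  H₂ = 19%×€167.19 = €31.7661
EOQ₁ = √(2×60,625×440/31.9200) = 1,292.81  (< 7,440, feasible at tier 1)
EOQ₂ = √(2×60,625×440/31.7661) = 1,295.94  (< 7,440 → use Q = 7,440 at tier-2 price)
TC(tier 1 (EOQ₁), Q≈1,292.8) = €10,226,266.60
TC(tier 2, Q≈7,440.0) = €10,257,648.99
Minimum at tier 1 (EOQ₁): €10,226,266.60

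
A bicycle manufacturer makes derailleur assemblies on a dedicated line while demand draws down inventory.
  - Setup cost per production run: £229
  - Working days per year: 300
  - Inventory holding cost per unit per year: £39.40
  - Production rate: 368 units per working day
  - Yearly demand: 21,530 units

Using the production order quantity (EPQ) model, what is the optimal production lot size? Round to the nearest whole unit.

558 units

d = 21,530/300 = 71.7667 units/day;  effective holding cost H(1 − d/p) = 39.4·(1 − 71.7667/368) = 31.71629
Q* = √(2DS / H_eff) = √(2·21,530·229 / 31.71629) ≈ 557.59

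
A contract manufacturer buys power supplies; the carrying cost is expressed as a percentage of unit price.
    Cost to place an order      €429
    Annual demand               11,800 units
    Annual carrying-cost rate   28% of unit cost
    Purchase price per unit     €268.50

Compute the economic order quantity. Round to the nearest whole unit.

367 units

Holding cost per unit per year: H = 28% × €268.5 = €75.1800
Optimal lot size Q* = (2 × 11,800 × €429 / €75.18)^½ ≈ 366.97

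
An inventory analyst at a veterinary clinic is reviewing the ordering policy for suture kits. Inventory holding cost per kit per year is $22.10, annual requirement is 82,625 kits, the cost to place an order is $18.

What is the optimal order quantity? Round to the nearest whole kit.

367 kits

2DS/H = 2·82,625·18/22.1 = 134,592.76
EOQ = √134,592.76 ≈ 366.87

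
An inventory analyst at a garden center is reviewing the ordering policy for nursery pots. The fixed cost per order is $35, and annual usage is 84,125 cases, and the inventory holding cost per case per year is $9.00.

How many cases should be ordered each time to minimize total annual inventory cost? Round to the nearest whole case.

Q* = √(2·D·S / H) = √(2·84,125·35 / 9) = √654,305.6 ≈ 808.89

809 cases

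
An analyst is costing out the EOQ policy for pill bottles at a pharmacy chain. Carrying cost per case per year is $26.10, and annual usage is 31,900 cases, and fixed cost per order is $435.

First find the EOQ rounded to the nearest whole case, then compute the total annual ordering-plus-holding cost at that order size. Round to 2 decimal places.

$26,913.81

Q* = √(2·D·S / H) = √(2·31,900·435 / 26.1) = √1,063,333.3 ≈ 1,031.18 → Q = 1,031 cases
Ordering: D/Q × S = 31,900/1,031 × $435 = $13,459.26
Holding:  Q/2 × H = 1,031/2 × $26.1 = $13,454.55
Total = $13,459.26 + $13,454.55 = $26,913.81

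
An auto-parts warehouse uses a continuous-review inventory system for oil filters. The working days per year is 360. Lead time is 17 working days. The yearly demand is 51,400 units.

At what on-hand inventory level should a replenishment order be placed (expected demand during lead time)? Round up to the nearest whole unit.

Daily demand d = 51,400 / 360 = 142.778 units/day
Demand during lead time = 142.778 × 17 = 2,427.22
Reorder point = 2,427.22 → round up

2,428 units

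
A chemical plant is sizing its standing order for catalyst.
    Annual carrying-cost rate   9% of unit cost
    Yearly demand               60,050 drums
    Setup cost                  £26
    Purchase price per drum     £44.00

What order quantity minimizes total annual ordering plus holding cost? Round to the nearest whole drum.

H = i·C = 0.09 × £44 = £3.9600 per drum-year
Optimal lot size Q* = (2 × 60,050 × £26 / £3.96)^½ ≈ 888.00

888 drums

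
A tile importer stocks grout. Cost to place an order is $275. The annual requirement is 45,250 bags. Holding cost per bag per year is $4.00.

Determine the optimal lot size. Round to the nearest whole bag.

2,494 bags

Optimal lot size Q* = (2 × 45,250 × $275 / $4)^½ ≈ 2,494.37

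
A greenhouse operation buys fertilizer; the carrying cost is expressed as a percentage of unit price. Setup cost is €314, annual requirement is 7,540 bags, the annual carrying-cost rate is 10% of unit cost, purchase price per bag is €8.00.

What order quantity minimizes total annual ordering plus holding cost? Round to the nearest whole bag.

2,433 bags

Holding cost per bag per year: H = 10% × €8 = €0.8000
Q* = √(2·D·S / H) = √(2·7,540·314 / 0.8) = √5,918,900.0 ≈ 2,432.88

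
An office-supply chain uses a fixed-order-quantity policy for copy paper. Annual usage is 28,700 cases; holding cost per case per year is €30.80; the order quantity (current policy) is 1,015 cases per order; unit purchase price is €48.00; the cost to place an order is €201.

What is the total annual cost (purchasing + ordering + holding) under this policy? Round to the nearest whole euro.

€1,398,914

Ordering: D/Q × S = 28,700/1,015 × €201 = €5,683.45
Holding:  Q/2 × H = 1,015/2 × €30.8 = €15,631.00
Purchase cost = D·C = 28,700 × 48 = €1,377,600.00
Total = €5,683.45 + €15,631.00 + €1,377,600.00 = €1,398,914.45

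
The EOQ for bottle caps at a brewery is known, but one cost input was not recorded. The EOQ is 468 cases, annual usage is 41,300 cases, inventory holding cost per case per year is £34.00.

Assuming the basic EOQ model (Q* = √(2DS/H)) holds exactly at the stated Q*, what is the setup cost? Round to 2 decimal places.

£90.16

From Q* = √(2DS/H) ⇒ Q*² = 2DS/H.
S = Q²H / (2D) = 468² × 34 / (2 × 41,300) = 90.1552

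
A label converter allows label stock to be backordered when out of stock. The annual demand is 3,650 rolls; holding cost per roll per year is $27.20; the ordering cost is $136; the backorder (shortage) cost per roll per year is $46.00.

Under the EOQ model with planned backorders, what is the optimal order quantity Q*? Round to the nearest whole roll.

Q* = √(2DS/H) · √((H + b)/b)
   = √(2 × 3,650 × 136 / 27.2) · √((27.2 + 46) / 46)
   = 191.050 × 1.2615 ≈ 241.00

241 rolls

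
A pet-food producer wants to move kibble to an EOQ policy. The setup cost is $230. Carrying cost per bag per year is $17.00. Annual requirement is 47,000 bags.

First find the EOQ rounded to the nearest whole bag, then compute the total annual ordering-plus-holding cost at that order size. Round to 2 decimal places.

EOQ = √(2DS/H) = √(2 × 47,000 × 230 / 17)
    = √(1,271,764.71) ≈ 1,127.73 → Q = 1,128 bags
Ordering: D/Q × S = 47,000/1,128 × $230 = $9,583.33
Holding:  Q/2 × H = 1,128/2 × $17 = $9,588.00
Total = $9,583.33 + $9,588.00 = $19,171.33

$19,171.33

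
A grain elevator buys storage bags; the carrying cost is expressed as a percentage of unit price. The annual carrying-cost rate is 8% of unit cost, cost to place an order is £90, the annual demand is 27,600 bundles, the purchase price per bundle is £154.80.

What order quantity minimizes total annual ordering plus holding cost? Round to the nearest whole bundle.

Holding cost per bundle per year: H = 8% × £154.8 = £12.3840
EOQ = √(2DS/H) = √(2 × 27,600 × 90 / 12.384)
    = √(401,162.79) ≈ 633.37

633 bundles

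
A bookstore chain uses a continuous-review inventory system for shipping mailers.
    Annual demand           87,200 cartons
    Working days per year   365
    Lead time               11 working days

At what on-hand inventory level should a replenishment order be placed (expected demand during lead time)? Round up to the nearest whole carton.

2,628 cartons

Daily demand d = 87,200 / 365 = 238.904 cartons/day
Demand during lead time = 238.904 × 11 = 2,627.95
Reorder point = 2,627.95 → round up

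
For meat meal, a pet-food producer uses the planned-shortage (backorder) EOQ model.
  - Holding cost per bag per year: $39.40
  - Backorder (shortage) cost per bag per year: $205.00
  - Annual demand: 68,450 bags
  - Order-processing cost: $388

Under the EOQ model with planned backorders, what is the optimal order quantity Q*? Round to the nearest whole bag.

Basic EOQ = √(2·68,450·388/39.4) = 1,161.100
Backorder adjustment √((H+b)/b) = √((39.4+205)/205) = 1.0919
Q* = 1,161.100 × 1.0919 ≈ 1,267.78

1,268 bags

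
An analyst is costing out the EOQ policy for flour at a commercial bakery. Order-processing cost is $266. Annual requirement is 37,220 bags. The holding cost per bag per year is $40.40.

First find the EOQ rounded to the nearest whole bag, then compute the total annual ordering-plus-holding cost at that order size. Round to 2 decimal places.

Q* = √(2·D·S / H) = √(2·37,220·266 / 40.4) = √490,124.8 ≈ 700.09 → Q = 700 bags
Orders/yr = 37,220/700 = 53.171; ordering cost = 53.171 × $266 = $14,143.60
Average inventory = 700/2 = 350; holding cost = 350 × $40.4 = $14,140.00
Total = $14,143.60 + $14,140.00 = $28,283.60

$28,283.60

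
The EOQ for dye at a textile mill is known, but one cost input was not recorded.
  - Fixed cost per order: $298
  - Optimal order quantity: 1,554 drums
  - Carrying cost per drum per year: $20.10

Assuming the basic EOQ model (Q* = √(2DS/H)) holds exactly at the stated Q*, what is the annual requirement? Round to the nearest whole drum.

81,443 drums per year

From Q* = √(2DS/H) ⇒ Q*² = 2DS/H.
D = Q²H / (2S) = 1,554² × 20.1 / (2 × 298) = 81,442.64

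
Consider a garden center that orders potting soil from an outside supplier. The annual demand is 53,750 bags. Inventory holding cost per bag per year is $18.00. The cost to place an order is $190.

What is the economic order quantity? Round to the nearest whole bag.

1,065 bags

EOQ = √(2DS/H) = √(2 × 53,750 × 190 / 18)
    = √(1,134,722.22) ≈ 1,065.23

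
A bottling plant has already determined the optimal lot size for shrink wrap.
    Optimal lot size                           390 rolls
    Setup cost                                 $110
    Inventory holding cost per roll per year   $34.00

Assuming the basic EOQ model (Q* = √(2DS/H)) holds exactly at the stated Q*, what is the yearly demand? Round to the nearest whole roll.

23,506 rolls per year

Since Q* = (2DS/H)^½, squaring gives Q*²·H = 2DS.
D = Q²H / (2S) = 390² × 34 / (2 × 110) = 23,506.36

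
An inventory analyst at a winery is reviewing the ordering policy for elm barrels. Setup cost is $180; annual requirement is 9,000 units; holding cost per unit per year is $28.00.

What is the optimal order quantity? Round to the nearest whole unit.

2DS/H = 2·9,000·180/28 = 115,714.29
EOQ = √115,714.29 ≈ 340.17

340 units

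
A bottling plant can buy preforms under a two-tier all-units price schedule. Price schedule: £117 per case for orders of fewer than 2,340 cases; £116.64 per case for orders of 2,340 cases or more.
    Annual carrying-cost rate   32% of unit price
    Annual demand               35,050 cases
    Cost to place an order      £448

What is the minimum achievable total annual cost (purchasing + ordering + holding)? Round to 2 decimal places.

H₁ = 32%×£117 = £37.4400;  H₂ = 32%×£116.64 = £37.3248
EOQ₁ = √(2×35,050×448/37.4400) = 915.86  (< 2,340, feasible at tier 1)
EOQ₂ = √(2×35,050×448/37.3248) = 917.27  (< 2,340 → use Q = 2,340 at tier-2 price)
TC(tier 1 (EOQ₁), Q≈915.9) = £4,135,139.88
TC(tier 2, Q≈2,340.0) = £4,138,612.44
Minimum at tier 1 (EOQ₁): £4,135,139.88

£4,135,139.88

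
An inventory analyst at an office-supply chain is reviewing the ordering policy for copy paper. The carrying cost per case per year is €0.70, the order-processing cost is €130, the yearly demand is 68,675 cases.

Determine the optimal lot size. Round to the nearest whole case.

2DS/H = 2·68,675·130/0.7 = 25,507,857.14
EOQ = √25,507,857.14 ≈ 5,050.53

5,051 cases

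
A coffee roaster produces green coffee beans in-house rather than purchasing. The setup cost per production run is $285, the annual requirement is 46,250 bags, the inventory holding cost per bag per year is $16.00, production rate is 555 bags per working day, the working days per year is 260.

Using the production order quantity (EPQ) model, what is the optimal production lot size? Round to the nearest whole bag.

d = 46,250/260 = 177.8846 bags/day;  effective holding cost H(1 − d/p) = 16·(1 − 177.8846/555) = 10.87179
Q* = √(2DS / H_eff) = √(2·46,250·285 / 10.87179) ≈ 1,557.19

1,557 bags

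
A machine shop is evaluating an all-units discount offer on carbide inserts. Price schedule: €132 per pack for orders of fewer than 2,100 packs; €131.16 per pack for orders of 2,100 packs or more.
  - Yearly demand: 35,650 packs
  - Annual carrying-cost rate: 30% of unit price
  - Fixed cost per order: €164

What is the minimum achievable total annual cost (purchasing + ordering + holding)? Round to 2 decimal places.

€4,719,953.50

H₁ = 30%×€132 = €39.6000;  H₂ = 30%×€131.16 = €39.3480
EOQ₁ = √(2×35,650×164/39.6000) = 543.40  (< 2,100, feasible at tier 1)
EOQ₂ = √(2×35,650×164/39.3480) = 545.14  (< 2,100 → use Q = 2,100 at tier-2 price)
TC(tier 1 (EOQ₁), Q≈543.4) = €4,727,318.61
TC(tier 2, Q≈2,100.0) = €4,719,953.50
Minimum at tier 2: €4,719,953.50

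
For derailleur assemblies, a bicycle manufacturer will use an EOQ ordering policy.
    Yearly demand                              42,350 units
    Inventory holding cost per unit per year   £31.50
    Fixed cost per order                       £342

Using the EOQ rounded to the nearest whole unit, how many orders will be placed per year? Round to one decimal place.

Q* = √(2·D·S / H) = √(2·42,350·342 / 31.5) = √919,600.0 ≈ 958.96 → Q = 959
N = D/Q = 42,350/959 ≈ 44.161 orders/yr

44.2 orders per year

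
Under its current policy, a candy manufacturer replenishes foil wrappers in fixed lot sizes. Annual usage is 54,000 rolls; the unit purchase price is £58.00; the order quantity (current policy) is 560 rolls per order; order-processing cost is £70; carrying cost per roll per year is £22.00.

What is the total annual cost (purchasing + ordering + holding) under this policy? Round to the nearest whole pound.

Ordering: D/Q × S = 54,000/560 × £70 = £6,750.00
Holding:  Q/2 × H = 560/2 × £22 = £6,160.00
Purchase cost = D·C = 54,000 × 58 = £3,132,000.00
Total = £6,750.00 + £6,160.00 + £3,132,000.00 = £3,144,910.00

£3,144,910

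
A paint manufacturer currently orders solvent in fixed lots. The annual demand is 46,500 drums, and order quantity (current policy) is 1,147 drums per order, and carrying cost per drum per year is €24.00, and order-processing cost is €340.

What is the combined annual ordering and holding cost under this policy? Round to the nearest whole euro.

€27,548

Ordering: D/Q × S = 46,500/1,147 × €340 = €13,783.78
Holding:  Q/2 × H = 1,147/2 × €24 = €13,764.00
Total = €13,783.78 + €13,764.00 = €27,547.78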